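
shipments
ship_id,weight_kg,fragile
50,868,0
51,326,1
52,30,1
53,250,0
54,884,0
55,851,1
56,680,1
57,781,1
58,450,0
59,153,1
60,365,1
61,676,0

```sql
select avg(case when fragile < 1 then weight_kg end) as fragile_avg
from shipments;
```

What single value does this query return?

ship_id=50: ✓ → 868
ship_id=51: ✗
ship_id=52: ✗
ship_id=53: ✓ → 250
ship_id=54: ✓ → 884
ship_id=55: ✗
ship_id=56: ✗
ship_id=57: ✗
ship_id=58: ✓ → 450
ship_id=59: ✗
ship_id=60: ✗
ship_id=61: ✓ → 676
fragile_avg = (868 + 250 + 884 + 450 + 676) / 5 = 625.6

625.6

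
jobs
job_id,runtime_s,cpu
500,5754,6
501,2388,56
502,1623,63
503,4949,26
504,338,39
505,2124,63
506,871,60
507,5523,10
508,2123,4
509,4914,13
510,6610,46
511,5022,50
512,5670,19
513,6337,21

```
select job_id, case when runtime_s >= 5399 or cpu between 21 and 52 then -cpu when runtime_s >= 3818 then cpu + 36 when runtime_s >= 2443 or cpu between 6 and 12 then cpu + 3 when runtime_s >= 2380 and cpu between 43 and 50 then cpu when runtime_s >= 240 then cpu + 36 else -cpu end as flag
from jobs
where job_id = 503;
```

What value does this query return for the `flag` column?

-26

job_id = 503: runtime_s=4949, cpu=26.
runtime_s >= 5399 or cpu between 21 and 52 → true → -26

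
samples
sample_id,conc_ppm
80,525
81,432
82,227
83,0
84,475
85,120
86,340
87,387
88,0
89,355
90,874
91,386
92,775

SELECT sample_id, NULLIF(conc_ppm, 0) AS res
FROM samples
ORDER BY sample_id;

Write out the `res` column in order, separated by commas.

sample_id=80: conc_ppm=525 vs 0: differ → 525
sample_id=81: conc_ppm=432 vs 0: differ → 432
sample_id=82: conc_ppm=227 vs 0: differ → 227
sample_id=83: conc_ppm=0 vs 0: equal → NULL
sample_id=84: conc_ppm=475 vs 0: differ → 475
sample_id=85: conc_ppm=120 vs 0: differ → 120
sample_id=86: conc_ppm=340 vs 0: differ → 340
sample_id=87: conc_ppm=387 vs 0: differ → 387
sample_id=88: conc_ppm=0 vs 0: equal → NULL
sample_id=89: conc_ppm=355 vs 0: differ → 355
sample_id=90: conc_ppm=874 vs 0: differ → 874
sample_id=91: conc_ppm=386 vs 0: differ → 386
sample_id=92: conc_ppm=775 vs 0: differ → 775

525, 432, 227, NULL, 475, 120, 340, 387, NULL, 355, 874, 386, 775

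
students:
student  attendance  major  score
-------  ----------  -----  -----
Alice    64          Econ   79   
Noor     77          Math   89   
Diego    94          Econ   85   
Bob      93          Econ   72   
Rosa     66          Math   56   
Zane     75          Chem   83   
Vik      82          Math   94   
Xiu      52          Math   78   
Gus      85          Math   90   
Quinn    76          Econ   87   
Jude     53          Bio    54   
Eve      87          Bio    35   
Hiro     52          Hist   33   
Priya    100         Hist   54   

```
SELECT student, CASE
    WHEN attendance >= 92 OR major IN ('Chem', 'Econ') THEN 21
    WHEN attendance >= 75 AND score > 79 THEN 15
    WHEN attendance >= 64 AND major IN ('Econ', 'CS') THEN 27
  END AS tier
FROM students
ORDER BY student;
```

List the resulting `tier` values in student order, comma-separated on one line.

21, 21, 21, NULL, 15, NULL, NULL, 15, 21, 21, NULL, 15, NULL, 21

student=Alice: attendance >= 92 OR major IN ('Chem', 'Econ') → 21
student=Bob: attendance >= 92 OR major IN ('Chem', 'Econ') → 21
student=Diego: attendance >= 92 OR major IN ('Chem', 'Econ') → 21
student=Eve: (no match → NULL) → NULL
student=Gus: attendance >= 75 AND score > 79 → 15
student=Hiro: (no match → NULL) → NULL
student=Jude: (no match → NULL) → NULL
student=Noor: attendance >= 75 AND score > 79 → 15
student=Priya: attendance >= 92 OR major IN ('Chem', 'Econ') → 21
student=Quinn: attendance >= 92 OR major IN ('Chem', 'Econ') → 21
student=Rosa: (no match → NULL) → NULL
student=Vik: attendance >= 75 AND score > 79 → 15
student=Xiu: (no match → NULL) → NULL
student=Zane: attendance >= 92 OR major IN ('Chem', 'Econ') → 21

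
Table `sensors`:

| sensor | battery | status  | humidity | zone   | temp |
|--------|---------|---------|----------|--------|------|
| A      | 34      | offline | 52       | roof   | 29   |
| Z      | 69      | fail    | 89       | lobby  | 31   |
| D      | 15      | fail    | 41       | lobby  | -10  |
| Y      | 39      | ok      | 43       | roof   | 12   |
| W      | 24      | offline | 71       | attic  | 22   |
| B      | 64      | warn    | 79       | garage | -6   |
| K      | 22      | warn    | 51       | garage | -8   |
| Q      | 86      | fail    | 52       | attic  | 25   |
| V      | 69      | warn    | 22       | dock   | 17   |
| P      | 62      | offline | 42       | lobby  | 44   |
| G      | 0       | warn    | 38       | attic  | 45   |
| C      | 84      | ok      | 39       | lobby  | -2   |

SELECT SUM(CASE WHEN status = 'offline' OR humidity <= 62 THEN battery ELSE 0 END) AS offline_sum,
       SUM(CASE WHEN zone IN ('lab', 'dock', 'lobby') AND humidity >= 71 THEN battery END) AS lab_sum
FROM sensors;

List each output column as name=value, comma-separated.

offline_sum=435, lab_sum=69

[offline_sum: status = 'offline' OR humidity <= 62]
sensor=A: ✓ → 34
sensor=Z: ✗
sensor=D: ✓ → 15
sensor=Y: ✓ → 39
sensor=W: ✓ → 24
sensor=B: ✗
sensor=K: ✓ → 22
sensor=Q: ✓ → 86
sensor=V: ✓ → 69
sensor=P: ✓ → 62
sensor=G: ✓ → 0
sensor=C: ✓ → 84
offline_sum = 34 + 15 + 39 + 24 + 22 + 86 + 69 + 62 + 84 = 435
—
[lab_sum: zone IN ('lab', 'dock', 'lobby') AND humidity >= 71]
sensor=A: ✗
sensor=Z: ✓ → 69
sensor=D: ✗
sensor=Y: ✗
sensor=W: ✗
sensor=B: ✗
sensor=K: ✗
sensor=Q: ✗
sensor=V: ✗
sensor=P: ✗
sensor=G: ✗
sensor=C: ✗
lab_sum = 69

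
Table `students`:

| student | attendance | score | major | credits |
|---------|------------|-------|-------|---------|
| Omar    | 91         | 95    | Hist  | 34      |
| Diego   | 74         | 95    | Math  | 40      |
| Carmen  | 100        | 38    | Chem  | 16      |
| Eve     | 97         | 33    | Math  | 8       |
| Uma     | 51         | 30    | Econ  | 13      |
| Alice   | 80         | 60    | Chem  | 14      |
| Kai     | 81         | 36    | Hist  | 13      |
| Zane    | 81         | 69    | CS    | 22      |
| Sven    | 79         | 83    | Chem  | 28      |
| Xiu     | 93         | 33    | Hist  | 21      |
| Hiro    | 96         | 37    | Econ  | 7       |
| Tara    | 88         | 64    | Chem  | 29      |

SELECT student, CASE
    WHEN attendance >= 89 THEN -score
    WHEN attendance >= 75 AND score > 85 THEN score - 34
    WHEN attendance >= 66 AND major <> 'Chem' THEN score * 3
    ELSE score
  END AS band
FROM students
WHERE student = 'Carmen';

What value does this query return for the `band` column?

-38

student = Carmen: attendance=100, score=38, major=Chem, credits=16.
attendance >= 89 → true → -38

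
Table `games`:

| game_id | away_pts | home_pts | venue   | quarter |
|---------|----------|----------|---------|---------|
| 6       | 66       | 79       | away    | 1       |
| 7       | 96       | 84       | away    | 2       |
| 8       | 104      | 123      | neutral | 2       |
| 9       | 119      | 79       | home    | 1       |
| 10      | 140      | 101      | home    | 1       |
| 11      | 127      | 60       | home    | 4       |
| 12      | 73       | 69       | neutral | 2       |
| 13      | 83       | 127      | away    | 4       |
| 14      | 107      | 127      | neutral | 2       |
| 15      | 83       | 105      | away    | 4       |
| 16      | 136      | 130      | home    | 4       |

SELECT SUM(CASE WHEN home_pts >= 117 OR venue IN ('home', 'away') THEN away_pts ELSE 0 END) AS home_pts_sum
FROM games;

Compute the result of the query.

1061

game_id=6: ✓ → 66
game_id=7: ✓ → 96
game_id=8: ✓ → 104
game_id=9: ✓ → 119
game_id=10: ✓ → 140
game_id=11: ✓ → 127
game_id=12: ✗
game_id=13: ✓ → 83
game_id=14: ✓ → 107
game_id=15: ✓ → 83
game_id=16: ✓ → 136
home_pts_sum = 66 + 96 + 104 + 119 + 140 + 127 + 83 + 107 + 83 + 136 = 1061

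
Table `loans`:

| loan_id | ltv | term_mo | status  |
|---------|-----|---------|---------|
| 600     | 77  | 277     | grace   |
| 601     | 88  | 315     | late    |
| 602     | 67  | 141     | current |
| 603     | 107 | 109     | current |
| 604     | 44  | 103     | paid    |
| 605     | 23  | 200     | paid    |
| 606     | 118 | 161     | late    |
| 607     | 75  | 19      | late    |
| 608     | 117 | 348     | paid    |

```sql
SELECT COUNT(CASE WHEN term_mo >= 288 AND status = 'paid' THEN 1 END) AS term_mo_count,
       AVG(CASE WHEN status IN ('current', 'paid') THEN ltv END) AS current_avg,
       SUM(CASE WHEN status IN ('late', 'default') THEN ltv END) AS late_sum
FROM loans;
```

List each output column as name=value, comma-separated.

term_mo_count=1, current_avg=71.6, late_sum=281

[term_mo_count: term_mo >= 288 AND status = 'paid']
loan_id=600: ✗
loan_id=601: ✗
loan_id=602: ✗
loan_id=603: ✗
loan_id=604: ✗
loan_id=605: ✗
loan_id=606: ✗
loan_id=607: ✗
loan_id=608: ✓ → 1
term_mo_count = COUNT(1) = 1
—
[current_avg: status IN ('current', 'paid')]
loan_id=600: ✗
loan_id=601: ✗
loan_id=602: ✓ → 67
loan_id=603: ✓ → 107
loan_id=604: ✓ → 44
loan_id=605: ✓ → 23
loan_id=606: ✗
loan_id=607: ✗
loan_id=608: ✓ → 117
current_avg = (67 + 107 + 44 + 23 + 117) / 5 = 71.6
—
[late_sum: status IN ('late', 'default')]
loan_id=600: ✗
loan_id=601: ✓ → 88
loan_id=602: ✗
loan_id=603: ✗
loan_id=604: ✗
loan_id=605: ✗
loan_id=606: ✓ → 118
loan_id=607: ✓ → 75
loan_id=608: ✗
late_sum = 88 + 118 + 75 = 281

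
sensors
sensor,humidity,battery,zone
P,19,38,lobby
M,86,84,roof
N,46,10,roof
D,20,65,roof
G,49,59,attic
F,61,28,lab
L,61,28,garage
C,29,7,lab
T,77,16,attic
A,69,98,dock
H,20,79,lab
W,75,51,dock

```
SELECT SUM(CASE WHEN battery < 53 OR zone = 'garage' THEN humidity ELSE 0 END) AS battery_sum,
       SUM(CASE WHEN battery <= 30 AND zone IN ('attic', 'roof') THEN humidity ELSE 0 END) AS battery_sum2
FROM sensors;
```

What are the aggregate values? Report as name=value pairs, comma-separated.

battery_sum=368, battery_sum2=123

[battery_sum: battery < 53 OR zone = 'garage']
sensor=P: ✓ → 19
sensor=M: ✗
sensor=N: ✓ → 46
sensor=D: ✗
sensor=G: ✗
sensor=F: ✓ → 61
sensor=L: ✓ → 61
sensor=C: ✓ → 29
sensor=T: ✓ → 77
sensor=A: ✗
sensor=H: ✗
sensor=W: ✓ → 75
battery_sum = 19 + 46 + 61 + 61 + 29 + 77 + 75 = 368
—
[battery_sum2: battery <= 30 AND zone IN ('attic', 'roof')]
sensor=P: ✗
sensor=M: ✗
sensor=N: ✓ → 46
sensor=D: ✗
sensor=G: ✗
sensor=F: ✗
sensor=L: ✗
sensor=C: ✗
sensor=T: ✓ → 77
sensor=A: ✗
sensor=H: ✗
sensor=W: ✗
battery_sum2 = 46 + 77 = 123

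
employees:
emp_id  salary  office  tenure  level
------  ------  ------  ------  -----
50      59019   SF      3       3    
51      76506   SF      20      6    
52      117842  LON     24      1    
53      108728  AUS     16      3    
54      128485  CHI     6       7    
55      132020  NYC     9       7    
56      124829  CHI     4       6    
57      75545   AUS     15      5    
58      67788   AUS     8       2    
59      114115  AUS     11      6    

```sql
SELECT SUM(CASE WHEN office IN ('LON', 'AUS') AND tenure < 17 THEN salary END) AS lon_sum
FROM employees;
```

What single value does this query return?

emp_id=50: ✗
emp_id=51: ✗
emp_id=52: ✗
emp_id=53: ✓ → 108728
emp_id=54: ✗
emp_id=55: ✗
emp_id=56: ✗
emp_id=57: ✓ → 75545
emp_id=58: ✓ → 67788
emp_id=59: ✓ → 114115
lon_sum = 108728 + 75545 + 67788 + 114115 = 366176

366176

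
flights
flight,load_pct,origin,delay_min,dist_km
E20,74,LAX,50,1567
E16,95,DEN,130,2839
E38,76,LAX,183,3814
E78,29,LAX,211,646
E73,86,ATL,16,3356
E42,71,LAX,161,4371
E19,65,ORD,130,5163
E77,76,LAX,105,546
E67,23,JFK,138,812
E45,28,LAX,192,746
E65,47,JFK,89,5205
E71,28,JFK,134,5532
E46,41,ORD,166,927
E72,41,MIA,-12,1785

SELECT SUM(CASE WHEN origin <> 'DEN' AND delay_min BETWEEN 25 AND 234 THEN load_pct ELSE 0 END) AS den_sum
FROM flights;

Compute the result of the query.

flight=E20: ✓ → 74
flight=E16: ✗
flight=E38: ✓ → 76
flight=E78: ✓ → 29
flight=E73: ✗
flight=E42: ✓ → 71
flight=E19: ✓ → 65
flight=E77: ✓ → 76
flight=E67: ✓ → 23
flight=E45: ✓ → 28
flight=E65: ✓ → 47
flight=E71: ✓ → 28
flight=E46: ✓ → 41
flight=E72: ✗
den_sum = 74 + 76 + 29 + 71 + 65 + 76 + 23 + 28 + 47 + 28 + 41 = 558

558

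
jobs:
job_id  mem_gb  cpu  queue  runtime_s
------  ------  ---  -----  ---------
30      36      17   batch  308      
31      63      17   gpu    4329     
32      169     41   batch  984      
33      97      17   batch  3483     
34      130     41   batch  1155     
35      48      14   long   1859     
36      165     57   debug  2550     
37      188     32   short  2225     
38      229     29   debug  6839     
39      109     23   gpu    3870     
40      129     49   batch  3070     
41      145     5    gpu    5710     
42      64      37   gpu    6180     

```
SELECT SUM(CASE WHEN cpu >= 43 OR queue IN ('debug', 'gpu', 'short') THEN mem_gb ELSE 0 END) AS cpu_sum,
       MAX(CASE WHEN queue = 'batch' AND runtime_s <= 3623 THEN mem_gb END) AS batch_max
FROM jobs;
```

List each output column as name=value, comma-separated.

cpu_sum=1092, batch_max=169

[cpu_sum: cpu >= 43 OR queue IN ('debug', 'gpu', 'short')]
job_id=30: ✗
job_id=31: ✓ → 63
job_id=32: ✗
job_id=33: ✗
job_id=34: ✗
job_id=35: ✗
job_id=36: ✓ → 165
job_id=37: ✓ → 188
job_id=38: ✓ → 229
job_id=39: ✓ → 109
job_id=40: ✓ → 129
job_id=41: ✓ → 145
job_id=42: ✓ → 64
cpu_sum = 63 + 165 + 188 + 229 + 109 + 129 + 145 + 64 = 1092
—
[batch_max: queue = 'batch' AND runtime_s <= 3623]
job_id=30: ✓ → 36
job_id=31: ✗
job_id=32: ✓ → 169
job_id=33: ✓ → 97
job_id=34: ✓ → 130
job_id=35: ✗
job_id=36: ✗
job_id=37: ✗
job_id=38: ✗
job_id=39: ✗
job_id=40: ✓ → 129
job_id=41: ✗
job_id=42: ✗
batch_max = MAX(36, 169, 97, 130, 129) = 169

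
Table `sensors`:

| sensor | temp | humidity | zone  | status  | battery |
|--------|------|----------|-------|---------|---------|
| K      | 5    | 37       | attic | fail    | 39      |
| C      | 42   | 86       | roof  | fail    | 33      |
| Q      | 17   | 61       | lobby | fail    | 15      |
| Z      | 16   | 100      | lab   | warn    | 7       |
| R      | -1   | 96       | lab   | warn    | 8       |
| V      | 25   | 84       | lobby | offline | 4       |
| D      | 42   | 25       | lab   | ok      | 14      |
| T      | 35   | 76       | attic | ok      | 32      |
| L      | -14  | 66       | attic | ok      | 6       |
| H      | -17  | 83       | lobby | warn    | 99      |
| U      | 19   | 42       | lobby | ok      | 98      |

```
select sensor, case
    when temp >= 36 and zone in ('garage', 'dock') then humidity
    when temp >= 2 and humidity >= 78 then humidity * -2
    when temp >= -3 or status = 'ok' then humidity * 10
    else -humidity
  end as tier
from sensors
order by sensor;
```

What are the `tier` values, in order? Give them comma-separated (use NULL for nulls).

-172, 250, -83, 370, 660, 610, 960, 760, 420, -168, -200

sensor=C: temp >= 2 and humidity >= 78 → -172
sensor=D: temp >= -3 or status = 'ok' → 250
sensor=H: ELSE → -83
sensor=K: temp >= -3 or status = 'ok' → 370
sensor=L: temp >= -3 or status = 'ok' → 660
sensor=Q: temp >= -3 or status = 'ok' → 610
sensor=R: temp >= -3 or status = 'ok' → 960
sensor=T: temp >= -3 or status = 'ok' → 760
sensor=U: temp >= -3 or status = 'ok' → 420
sensor=V: temp >= 2 and humidity >= 78 → -168
sensor=Z: temp >= 2 and humidity >= 78 → -200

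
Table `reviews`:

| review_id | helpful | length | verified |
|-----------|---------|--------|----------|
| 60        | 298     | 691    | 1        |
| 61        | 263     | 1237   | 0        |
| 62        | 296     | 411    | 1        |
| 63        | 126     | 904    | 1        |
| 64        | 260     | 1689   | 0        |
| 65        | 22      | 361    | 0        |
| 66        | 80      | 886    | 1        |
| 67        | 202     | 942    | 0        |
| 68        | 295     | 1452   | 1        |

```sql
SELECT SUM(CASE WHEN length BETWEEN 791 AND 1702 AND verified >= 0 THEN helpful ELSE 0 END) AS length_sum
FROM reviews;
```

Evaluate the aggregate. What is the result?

1226

review_id=60: ✗
review_id=61: ✓ → 263
review_id=62: ✗
review_id=63: ✓ → 126
review_id=64: ✓ → 260
review_id=65: ✗
review_id=66: ✓ → 80
review_id=67: ✓ → 202
review_id=68: ✓ → 295
length_sum = 263 + 126 + 260 + 80 + 202 + 295 = 1226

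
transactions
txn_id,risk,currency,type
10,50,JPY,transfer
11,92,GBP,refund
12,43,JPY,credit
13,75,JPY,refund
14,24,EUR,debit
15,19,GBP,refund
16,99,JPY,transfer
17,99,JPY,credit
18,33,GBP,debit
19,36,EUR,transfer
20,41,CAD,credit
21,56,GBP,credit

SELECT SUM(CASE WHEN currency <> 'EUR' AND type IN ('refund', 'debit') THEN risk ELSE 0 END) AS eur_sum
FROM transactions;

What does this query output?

219

txn_id=10: ✗
txn_id=11: ✓ → 92
txn_id=12: ✗
txn_id=13: ✓ → 75
txn_id=14: ✗
txn_id=15: ✓ → 19
txn_id=16: ✗
txn_id=17: ✗
txn_id=18: ✓ → 33
txn_id=19: ✗
txn_id=20: ✗
txn_id=21: ✗
eur_sum = 92 + 75 + 19 + 33 = 219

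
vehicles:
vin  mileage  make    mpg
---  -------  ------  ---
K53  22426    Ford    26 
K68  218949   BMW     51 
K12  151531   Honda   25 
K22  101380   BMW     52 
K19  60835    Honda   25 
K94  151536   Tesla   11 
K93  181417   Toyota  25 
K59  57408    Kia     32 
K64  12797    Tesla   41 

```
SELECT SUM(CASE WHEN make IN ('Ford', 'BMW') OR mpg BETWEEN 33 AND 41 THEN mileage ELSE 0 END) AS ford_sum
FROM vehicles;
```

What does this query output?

vin=K53: ✓ → 22426
vin=K68: ✓ → 218949
vin=K12: ✗
vin=K22: ✓ → 101380
vin=K19: ✗
vin=K94: ✗
vin=K93: ✗
vin=K59: ✗
vin=K64: ✓ → 12797
ford_sum = 22426 + 218949 + 101380 + 12797 = 355552

355552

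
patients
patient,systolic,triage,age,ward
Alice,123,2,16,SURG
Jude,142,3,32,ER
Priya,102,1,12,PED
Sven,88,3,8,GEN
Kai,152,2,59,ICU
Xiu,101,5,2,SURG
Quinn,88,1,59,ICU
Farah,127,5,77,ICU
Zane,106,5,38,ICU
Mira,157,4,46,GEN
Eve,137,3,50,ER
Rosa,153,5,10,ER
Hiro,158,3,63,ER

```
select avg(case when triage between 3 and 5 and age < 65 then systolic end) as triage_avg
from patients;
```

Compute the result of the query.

patient=Alice: ✗
patient=Jude: ✓ → 142
patient=Priya: ✗
patient=Sven: ✓ → 88
patient=Kai: ✗
patient=Xiu: ✓ → 101
patient=Quinn: ✗
patient=Farah: ✗
patient=Zane: ✓ → 106
patient=Mira: ✓ → 157
patient=Eve: ✓ → 137
patient=Rosa: ✓ → 153
patient=Hiro: ✓ → 158
triage_avg = (142 + 88 + 101 + 106 + 157 + 137 + 153 + 158) / 8 = 130.25

130.25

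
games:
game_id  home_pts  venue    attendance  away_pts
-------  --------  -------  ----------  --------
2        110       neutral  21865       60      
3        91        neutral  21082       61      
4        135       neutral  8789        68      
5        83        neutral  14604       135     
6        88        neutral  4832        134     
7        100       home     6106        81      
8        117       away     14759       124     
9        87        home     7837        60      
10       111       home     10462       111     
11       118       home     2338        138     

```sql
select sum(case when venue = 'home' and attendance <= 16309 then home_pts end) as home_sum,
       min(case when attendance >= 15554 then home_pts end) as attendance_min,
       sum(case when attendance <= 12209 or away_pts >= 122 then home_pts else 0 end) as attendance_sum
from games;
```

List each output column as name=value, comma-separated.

home_sum=416, attendance_min=91, attendance_sum=839

[home_sum: venue = 'home' and attendance <= 16309]
game_id=2: ✗
game_id=3: ✗
game_id=4: ✗
game_id=5: ✗
game_id=6: ✗
game_id=7: ✓ → 100
game_id=8: ✗
game_id=9: ✓ → 87
game_id=10: ✓ → 111
game_id=11: ✓ → 118
home_sum = 100 + 87 + 111 + 118 = 416
—
[attendance_min: attendance >= 15554]
game_id=2: ✓ → 110
game_id=3: ✓ → 91
game_id=4: ✗
game_id=5: ✗
game_id=6: ✗
game_id=7: ✗
game_id=8: ✗
game_id=9: ✗
game_id=10: ✗
game_id=11: ✗
attendance_min = MIN(110, 91) = 91
—
[attendance_sum: attendance <= 12209 or away_pts >= 122]
game_id=2: ✗
game_id=3: ✗
game_id=4: ✓ → 135
game_id=5: ✓ → 83
game_id=6: ✓ → 88
game_id=7: ✓ → 100
game_id=8: ✓ → 117
game_id=9: ✓ → 87
game_id=10: ✓ → 111
game_id=11: ✓ → 118
attendance_sum = 135 + 83 + 88 + 100 + 117 + 87 + 111 + 118 = 839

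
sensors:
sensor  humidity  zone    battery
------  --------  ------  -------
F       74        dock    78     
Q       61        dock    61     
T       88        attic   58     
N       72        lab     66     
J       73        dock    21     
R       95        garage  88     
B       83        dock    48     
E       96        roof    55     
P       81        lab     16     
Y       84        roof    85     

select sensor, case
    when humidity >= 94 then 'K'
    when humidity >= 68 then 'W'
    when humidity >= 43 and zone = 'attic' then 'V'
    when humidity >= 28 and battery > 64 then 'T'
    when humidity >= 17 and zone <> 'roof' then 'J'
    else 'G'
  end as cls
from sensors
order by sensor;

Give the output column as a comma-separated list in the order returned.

W, K, W, W, W, W, J, K, W, W

sensor=B: humidity >= 68 → W
sensor=E: humidity >= 94 → K
sensor=F: humidity >= 68 → W
sensor=J: humidity >= 68 → W
sensor=N: humidity >= 68 → W
sensor=P: humidity >= 68 → W
sensor=Q: humidity >= 17 and zone <> 'roof' → J
sensor=R: humidity >= 94 → K
sensor=T: humidity >= 68 → W
sensor=Y: humidity >= 68 → W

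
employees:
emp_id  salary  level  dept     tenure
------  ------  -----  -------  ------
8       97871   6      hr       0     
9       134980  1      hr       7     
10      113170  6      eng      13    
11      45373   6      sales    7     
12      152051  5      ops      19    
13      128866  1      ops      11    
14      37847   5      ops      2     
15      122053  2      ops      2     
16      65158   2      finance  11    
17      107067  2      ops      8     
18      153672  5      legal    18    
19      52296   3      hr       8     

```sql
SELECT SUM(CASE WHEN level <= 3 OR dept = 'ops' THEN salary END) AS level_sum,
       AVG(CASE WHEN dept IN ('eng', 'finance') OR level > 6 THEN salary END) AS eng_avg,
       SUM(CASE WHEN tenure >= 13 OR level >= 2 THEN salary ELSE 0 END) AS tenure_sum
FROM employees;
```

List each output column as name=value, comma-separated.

level_sum=800318, eng_avg=89164, tenure_sum=946558

[level_sum: level <= 3 OR dept = 'ops']
emp_id=8: ✗
emp_id=9: ✓ → 134980
emp_id=10: ✗
emp_id=11: ✗
emp_id=12: ✓ → 152051
emp_id=13: ✓ → 128866
emp_id=14: ✓ → 37847
emp_id=15: ✓ → 122053
emp_id=16: ✓ → 65158
emp_id=17: ✓ → 107067
emp_id=18: ✗
emp_id=19: ✓ → 52296
level_sum = 134980 + 152051 + 128866 + 37847 + 122053 + 65158 + 107067 + 52296 = 800318
—
[eng_avg: dept IN ('eng', 'finance') OR level > 6]
emp_id=8: ✗
emp_id=9: ✗
emp_id=10: ✓ → 113170
emp_id=11: ✗
emp_id=12: ✗
emp_id=13: ✗
emp_id=14: ✗
emp_id=15: ✗
emp_id=16: ✓ → 65158
emp_id=17: ✗
emp_id=18: ✗
emp_id=19: ✗
eng_avg = (113170 + 65158) / 2 = 89164
—
[tenure_sum: tenure >= 13 OR level >= 2]
emp_id=8: ✓ → 97871
emp_id=9: ✗
emp_id=10: ✓ → 113170
emp_id=11: ✓ → 45373
emp_id=12: ✓ → 152051
emp_id=13: ✗
emp_id=14: ✓ → 37847
emp_id=15: ✓ → 122053
emp_id=16: ✓ → 65158
emp_id=17: ✓ → 107067
emp_id=18: ✓ → 153672
emp_id=19: ✓ → 52296
tenure_sum = 97871 + 113170 + 45373 + 152051 + 37847 + 122053 + 65158 + 107067 + 153672 + 52296 = 946558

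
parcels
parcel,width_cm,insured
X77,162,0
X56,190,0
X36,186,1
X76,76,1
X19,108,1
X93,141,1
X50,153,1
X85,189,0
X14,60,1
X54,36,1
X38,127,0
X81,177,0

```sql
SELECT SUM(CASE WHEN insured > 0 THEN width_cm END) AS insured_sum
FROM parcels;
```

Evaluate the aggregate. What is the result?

760

parcel=X77: ✗
parcel=X56: ✗
parcel=X36: ✓ → 186
parcel=X76: ✓ → 76
parcel=X19: ✓ → 108
parcel=X93: ✓ → 141
parcel=X50: ✓ → 153
parcel=X85: ✗
parcel=X14: ✓ → 60
parcel=X54: ✓ → 36
parcel=X38: ✗
parcel=X81: ✗
insured_sum = 186 + 76 + 108 + 141 + 153 + 60 + 36 = 760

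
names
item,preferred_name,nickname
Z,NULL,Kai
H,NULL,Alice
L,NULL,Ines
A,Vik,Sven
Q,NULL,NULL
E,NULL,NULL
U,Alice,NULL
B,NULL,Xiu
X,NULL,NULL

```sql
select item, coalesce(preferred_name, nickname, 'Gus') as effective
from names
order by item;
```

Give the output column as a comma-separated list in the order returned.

item=A: preferred_name=Vik → Vik
item=B: preferred_name=NULL, nickname=Xiu → Xiu
item=E: preferred_name=NULL, nickname=NULL, → literal Gus → Gus
item=H: preferred_name=NULL, nickname=Alice → Alice
item=L: preferred_name=NULL, nickname=Ines → Ines
item=Q: preferred_name=NULL, nickname=NULL, → literal Gus → Gus
item=U: preferred_name=Alice → Alice
item=X: preferred_name=NULL, nickname=NULL, → literal Gus → Gus
item=Z: preferred_name=NULL, nickname=Kai → Kai

Vik, Xiu, Gus, Alice, Ines, Gus, Alice, Gus, Kai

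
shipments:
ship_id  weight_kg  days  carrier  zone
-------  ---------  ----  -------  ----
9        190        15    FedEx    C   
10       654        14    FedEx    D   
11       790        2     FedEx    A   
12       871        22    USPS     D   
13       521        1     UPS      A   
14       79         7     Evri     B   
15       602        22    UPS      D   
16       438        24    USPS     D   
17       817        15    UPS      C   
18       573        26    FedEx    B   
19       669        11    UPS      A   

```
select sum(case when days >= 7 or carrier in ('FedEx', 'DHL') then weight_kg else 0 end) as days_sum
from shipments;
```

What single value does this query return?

ship_id=9: ✓ → 190
ship_id=10: ✓ → 654
ship_id=11: ✓ → 790
ship_id=12: ✓ → 871
ship_id=13: ✗
ship_id=14: ✓ → 79
ship_id=15: ✓ → 602
ship_id=16: ✓ → 438
ship_id=17: ✓ → 817
ship_id=18: ✓ → 573
ship_id=19: ✓ → 669
days_sum = 190 + 654 + 790 + 871 + 79 + 602 + 438 + 817 + 573 + 669 = 5683

5683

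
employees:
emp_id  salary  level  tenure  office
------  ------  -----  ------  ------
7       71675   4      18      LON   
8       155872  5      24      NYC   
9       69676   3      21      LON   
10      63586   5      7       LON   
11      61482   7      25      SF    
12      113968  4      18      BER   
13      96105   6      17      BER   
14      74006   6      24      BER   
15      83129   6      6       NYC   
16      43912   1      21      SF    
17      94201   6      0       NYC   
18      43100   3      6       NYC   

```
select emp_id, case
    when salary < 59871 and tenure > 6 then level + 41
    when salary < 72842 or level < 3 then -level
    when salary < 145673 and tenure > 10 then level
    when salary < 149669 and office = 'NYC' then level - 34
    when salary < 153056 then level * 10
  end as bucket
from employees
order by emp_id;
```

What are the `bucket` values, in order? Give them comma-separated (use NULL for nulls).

-4, NULL, -3, -5, -7, 4, 6, 6, -28, 42, -28, -3

emp_id=7: salary < 72842 or level < 3 → -4
emp_id=8: (no match → NULL) → NULL
emp_id=9: salary < 72842 or level < 3 → -3
emp_id=10: salary < 72842 or level < 3 → -5
emp_id=11: salary < 72842 or level < 3 → -7
emp_id=12: salary < 145673 and tenure > 10 → 4
emp_id=13: salary < 145673 and tenure > 10 → 6
emp_id=14: salary < 145673 and tenure > 10 → 6
emp_id=15: salary < 149669 and office = 'NYC' → -28
emp_id=16: salary < 59871 and tenure > 6 → 42
emp_id=17: salary < 149669 and office = 'NYC' → -28
emp_id=18: salary < 72842 or level < 3 → -3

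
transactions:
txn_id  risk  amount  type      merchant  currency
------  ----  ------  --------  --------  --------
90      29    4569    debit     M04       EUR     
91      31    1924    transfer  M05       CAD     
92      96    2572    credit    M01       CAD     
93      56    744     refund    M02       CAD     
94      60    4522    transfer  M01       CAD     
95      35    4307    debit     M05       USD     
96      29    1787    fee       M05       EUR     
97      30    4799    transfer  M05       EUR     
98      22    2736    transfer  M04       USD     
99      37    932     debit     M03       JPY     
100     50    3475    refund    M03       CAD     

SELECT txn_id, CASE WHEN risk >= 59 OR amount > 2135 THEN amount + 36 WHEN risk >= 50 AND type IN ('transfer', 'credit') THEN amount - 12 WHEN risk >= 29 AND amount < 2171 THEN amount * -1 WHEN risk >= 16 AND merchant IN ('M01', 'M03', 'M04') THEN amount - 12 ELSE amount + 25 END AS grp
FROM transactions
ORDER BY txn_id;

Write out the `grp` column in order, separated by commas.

txn_id=90: risk >= 59 OR amount > 2135 → 4605
txn_id=91: risk >= 29 AND amount < 2171 → -1924
txn_id=92: risk >= 59 OR amount > 2135 → 2608
txn_id=93: risk >= 29 AND amount < 2171 → -744
txn_id=94: risk >= 59 OR amount > 2135 → 4558
txn_id=95: risk >= 59 OR amount > 2135 → 4343
txn_id=96: risk >= 29 AND amount < 2171 → -1787
txn_id=97: risk >= 59 OR amount > 2135 → 4835
txn_id=98: risk >= 59 OR amount > 2135 → 2772
txn_id=99: risk >= 29 AND amount < 2171 → -932
txn_id=100: risk >= 59 OR amount > 2135 → 3511

4605, -1924, 2608, -744, 4558, 4343, -1787, 4835, 2772, -932, 3511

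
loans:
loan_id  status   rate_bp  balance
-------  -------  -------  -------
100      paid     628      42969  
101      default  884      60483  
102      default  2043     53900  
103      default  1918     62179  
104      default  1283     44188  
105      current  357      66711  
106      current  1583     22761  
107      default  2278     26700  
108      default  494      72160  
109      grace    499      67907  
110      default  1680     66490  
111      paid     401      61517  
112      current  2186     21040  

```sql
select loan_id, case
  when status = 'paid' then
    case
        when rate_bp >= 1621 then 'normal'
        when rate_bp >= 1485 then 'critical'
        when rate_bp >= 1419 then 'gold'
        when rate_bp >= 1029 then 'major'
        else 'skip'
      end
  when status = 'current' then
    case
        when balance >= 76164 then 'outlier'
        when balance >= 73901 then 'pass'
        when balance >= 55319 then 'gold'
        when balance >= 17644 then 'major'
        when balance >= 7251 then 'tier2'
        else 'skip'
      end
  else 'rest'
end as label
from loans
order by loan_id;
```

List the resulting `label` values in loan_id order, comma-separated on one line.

loan_id=100: status='paid' → inner[ELSE] → skip
loan_id=101: status='default' → outer ELSE → rest
loan_id=102: status='default' → outer ELSE → rest
loan_id=103: status='default' → outer ELSE → rest
loan_id=104: status='default' → outer ELSE → rest
loan_id=105: status='current' → inner[balance >= 55319] → gold
loan_id=106: status='current' → inner[balance >= 17644] → major
loan_id=107: status='default' → outer ELSE → rest
loan_id=108: status='default' → outer ELSE → rest
loan_id=109: status='grace' → outer ELSE → rest
loan_id=110: status='default' → outer ELSE → rest
loan_id=111: status='paid' → inner[ELSE] → skip
loan_id=112: status='current' → inner[balance >= 17644] → major

skip, rest, rest, rest, rest, gold, major, rest, rest, rest, rest, skip, major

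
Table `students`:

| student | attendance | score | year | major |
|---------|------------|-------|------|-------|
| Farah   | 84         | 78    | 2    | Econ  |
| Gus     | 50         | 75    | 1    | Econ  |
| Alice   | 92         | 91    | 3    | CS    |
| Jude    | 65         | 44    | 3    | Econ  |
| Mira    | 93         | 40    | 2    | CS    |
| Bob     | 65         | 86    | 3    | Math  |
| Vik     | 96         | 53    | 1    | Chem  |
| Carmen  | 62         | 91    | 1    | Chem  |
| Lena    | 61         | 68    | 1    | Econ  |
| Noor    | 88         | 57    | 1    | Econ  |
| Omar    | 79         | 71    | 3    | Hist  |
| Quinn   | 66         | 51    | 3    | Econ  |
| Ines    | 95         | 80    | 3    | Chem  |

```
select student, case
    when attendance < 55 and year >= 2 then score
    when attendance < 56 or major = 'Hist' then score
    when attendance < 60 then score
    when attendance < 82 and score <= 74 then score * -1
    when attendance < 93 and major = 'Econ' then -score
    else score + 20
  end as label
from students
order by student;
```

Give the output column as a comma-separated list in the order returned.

111, 106, 111, -78, 75, 100, -44, -68, 60, -57, 71, -51, 73

student=Alice: ELSE → 111
student=Bob: ELSE → 106
student=Carmen: ELSE → 111
student=Farah: attendance < 93 and major = 'Econ' → -78
student=Gus: attendance < 56 or major = 'Hist' → 75
student=Ines: ELSE → 100
student=Jude: attendance < 82 and score <= 74 → -44
student=Lena: attendance < 82 and score <= 74 → -68
student=Mira: ELSE → 60
student=Noor: attendance < 93 and major = 'Econ' → -57
student=Omar: attendance < 56 or major = 'Hist' → 71
student=Quinn: attendance < 82 and score <= 74 → -51
student=Vik: ELSE → 73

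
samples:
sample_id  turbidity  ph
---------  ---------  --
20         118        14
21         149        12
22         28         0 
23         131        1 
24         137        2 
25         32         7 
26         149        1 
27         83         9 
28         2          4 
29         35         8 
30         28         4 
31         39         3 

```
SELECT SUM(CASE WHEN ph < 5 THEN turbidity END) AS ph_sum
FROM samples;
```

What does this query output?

514

sample_id=20: ✗
sample_id=21: ✗
sample_id=22: ✓ → 28
sample_id=23: ✓ → 131
sample_id=24: ✓ → 137
sample_id=25: ✗
sample_id=26: ✓ → 149
sample_id=27: ✗
sample_id=28: ✓ → 2
sample_id=29: ✗
sample_id=30: ✓ → 28
sample_id=31: ✓ → 39
ph_sum = 28 + 131 + 137 + 149 + 2 + 28 + 39 = 514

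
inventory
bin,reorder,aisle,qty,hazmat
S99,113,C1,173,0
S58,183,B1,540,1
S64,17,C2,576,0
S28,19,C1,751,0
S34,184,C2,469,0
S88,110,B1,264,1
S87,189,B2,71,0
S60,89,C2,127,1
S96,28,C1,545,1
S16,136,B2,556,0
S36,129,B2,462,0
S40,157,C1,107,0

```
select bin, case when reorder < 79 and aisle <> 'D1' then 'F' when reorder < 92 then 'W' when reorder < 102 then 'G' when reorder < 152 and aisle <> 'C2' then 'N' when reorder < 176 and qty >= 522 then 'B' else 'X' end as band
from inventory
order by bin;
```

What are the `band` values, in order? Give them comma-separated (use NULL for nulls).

bin=S16: reorder < 152 and aisle <> 'C2' → N
bin=S28: reorder < 79 and aisle <> 'D1' → F
bin=S34: ELSE → X
bin=S36: reorder < 152 and aisle <> 'C2' → N
bin=S40: ELSE → X
bin=S58: ELSE → X
bin=S60: reorder < 92 → W
bin=S64: reorder < 79 and aisle <> 'D1' → F
bin=S87: ELSE → X
bin=S88: reorder < 152 and aisle <> 'C2' → N
bin=S96: reorder < 79 and aisle <> 'D1' → F
bin=S99: reorder < 152 and aisle <> 'C2' → N

N, F, X, N, X, X, W, F, X, N, F, N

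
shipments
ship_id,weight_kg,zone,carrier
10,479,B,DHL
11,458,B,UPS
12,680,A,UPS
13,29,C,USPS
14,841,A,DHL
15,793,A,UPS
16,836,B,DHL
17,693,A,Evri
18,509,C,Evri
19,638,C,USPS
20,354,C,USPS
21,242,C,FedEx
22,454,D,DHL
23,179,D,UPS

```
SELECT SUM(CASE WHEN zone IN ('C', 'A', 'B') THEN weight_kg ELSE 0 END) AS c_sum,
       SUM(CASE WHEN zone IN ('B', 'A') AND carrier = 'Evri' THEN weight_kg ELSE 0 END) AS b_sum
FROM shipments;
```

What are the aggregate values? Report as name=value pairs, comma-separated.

c_sum=6552, b_sum=693

[c_sum: zone IN ('C', 'A', 'B')]
ship_id=10: ✓ → 479
ship_id=11: ✓ → 458
ship_id=12: ✓ → 680
ship_id=13: ✓ → 29
ship_id=14: ✓ → 841
ship_id=15: ✓ → 793
ship_id=16: ✓ → 836
ship_id=17: ✓ → 693
ship_id=18: ✓ → 509
ship_id=19: ✓ → 638
ship_id=20: ✓ → 354
ship_id=21: ✓ → 242
ship_id=22: ✗
ship_id=23: ✗
c_sum = 479 + 458 + 680 + 29 + 841 + 793 + 836 + 693 + 509 + 638 + 354 + 242 = 6552
—
[b_sum: zone IN ('B', 'A') AND carrier = 'Evri']
ship_id=10: ✗
ship_id=11: ✗
ship_id=12: ✗
ship_id=13: ✗
ship_id=14: ✗
ship_id=15: ✗
ship_id=16: ✗
ship_id=17: ✓ → 693
ship_id=18: ✗
ship_id=19: ✗
ship_id=20: ✗
ship_id=21: ✗
ship_id=22: ✗
ship_id=23: ✗
b_sum = 693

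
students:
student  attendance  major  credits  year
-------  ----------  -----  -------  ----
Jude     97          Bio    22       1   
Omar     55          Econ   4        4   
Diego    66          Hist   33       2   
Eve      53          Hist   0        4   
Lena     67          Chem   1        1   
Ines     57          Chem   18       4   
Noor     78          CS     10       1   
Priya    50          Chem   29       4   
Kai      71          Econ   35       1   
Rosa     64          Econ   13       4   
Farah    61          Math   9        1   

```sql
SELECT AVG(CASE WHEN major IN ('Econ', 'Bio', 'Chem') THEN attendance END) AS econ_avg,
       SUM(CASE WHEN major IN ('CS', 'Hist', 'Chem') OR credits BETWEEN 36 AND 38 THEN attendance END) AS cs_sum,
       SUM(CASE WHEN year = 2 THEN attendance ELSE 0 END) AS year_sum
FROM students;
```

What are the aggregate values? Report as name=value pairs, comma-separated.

[econ_avg: major IN ('Econ', 'Bio', 'Chem')]
student=Jude: ✓ → 97
student=Omar: ✓ → 55
student=Diego: ✗
student=Eve: ✗
student=Lena: ✓ → 67
student=Ines: ✓ → 57
student=Noor: ✗
student=Priya: ✓ → 50
student=Kai: ✓ → 71
student=Rosa: ✓ → 64
student=Farah: ✗
econ_avg = (97 + 55 + 67 + 57 + 50 + 71 + 64) / 7 = 65.8571428571
—
[cs_sum: major IN ('CS', 'Hist', 'Chem') OR credits BETWEEN 36 AND 38]
student=Jude: ✗
student=Omar: ✗
student=Diego: ✓ → 66
student=Eve: ✓ → 53
student=Lena: ✓ → 67
student=Ines: ✓ → 57
student=Noor: ✓ → 78
student=Priya: ✓ → 50
student=Kai: ✗
student=Rosa: ✗
student=Farah: ✗
cs_sum = 66 + 53 + 67 + 57 + 78 + 50 = 371
—
[year_sum: year = 2]
student=Jude: ✗
student=Omar: ✗
student=Diego: ✓ → 66
student=Eve: ✗
student=Lena: ✗
student=Ines: ✗
student=Noor: ✗
student=Priya: ✗
student=Kai: ✗
student=Rosa: ✗
student=Farah: ✗
year_sum = 66

econ_avg=65.8571428571, cs_sum=371, year_sum=66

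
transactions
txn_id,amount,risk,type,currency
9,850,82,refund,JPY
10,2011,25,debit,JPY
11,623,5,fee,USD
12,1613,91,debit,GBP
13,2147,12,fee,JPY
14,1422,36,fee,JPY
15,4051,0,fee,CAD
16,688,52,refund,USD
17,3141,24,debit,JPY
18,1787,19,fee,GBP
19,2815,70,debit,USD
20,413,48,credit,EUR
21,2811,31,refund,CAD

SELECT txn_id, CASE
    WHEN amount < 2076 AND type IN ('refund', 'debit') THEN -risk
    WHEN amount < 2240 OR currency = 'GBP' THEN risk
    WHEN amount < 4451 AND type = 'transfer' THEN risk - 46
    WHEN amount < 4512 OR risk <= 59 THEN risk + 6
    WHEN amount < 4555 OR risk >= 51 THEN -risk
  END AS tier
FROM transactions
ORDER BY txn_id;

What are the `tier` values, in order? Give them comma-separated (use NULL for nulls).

-82, -25, 5, -91, 12, 36, 6, -52, 30, 19, 76, 48, 37

txn_id=9: amount < 2076 AND type IN ('refund', 'debit') → -82
txn_id=10: amount < 2076 AND type IN ('refund', 'debit') → -25
txn_id=11: amount < 2240 OR currency = 'GBP' → 5
txn_id=12: amount < 2076 AND type IN ('refund', 'debit') → -91
txn_id=13: amount < 2240 OR currency = 'GBP' → 12
txn_id=14: amount < 2240 OR currency = 'GBP' → 36
txn_id=15: amount < 4512 OR risk <= 59 → 6
txn_id=16: amount < 2076 AND type IN ('refund', 'debit') → -52
txn_id=17: amount < 4512 OR risk <= 59 → 30
txn_id=18: amount < 2240 OR currency = 'GBP' → 19
txn_id=19: amount < 4512 OR risk <= 59 → 76
txn_id=20: amount < 2240 OR currency = 'GBP' → 48
txn_id=21: amount < 4512 OR risk <= 59 → 37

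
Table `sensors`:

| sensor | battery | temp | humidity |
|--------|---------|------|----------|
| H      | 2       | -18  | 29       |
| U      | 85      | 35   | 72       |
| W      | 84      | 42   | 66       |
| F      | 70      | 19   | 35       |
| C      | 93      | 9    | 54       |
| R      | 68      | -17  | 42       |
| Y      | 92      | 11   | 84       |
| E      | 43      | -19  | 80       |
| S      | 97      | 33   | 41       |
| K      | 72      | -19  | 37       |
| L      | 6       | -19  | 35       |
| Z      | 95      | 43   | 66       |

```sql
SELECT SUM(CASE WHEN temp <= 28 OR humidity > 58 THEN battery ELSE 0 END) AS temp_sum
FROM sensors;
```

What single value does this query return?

sensor=H: ✓ → 2
sensor=U: ✓ → 85
sensor=W: ✓ → 84
sensor=F: ✓ → 70
sensor=C: ✓ → 93
sensor=R: ✓ → 68
sensor=Y: ✓ → 92
sensor=E: ✓ → 43
sensor=S: ✗
sensor=K: ✓ → 72
sensor=L: ✓ → 6
sensor=Z: ✓ → 95
temp_sum = 2 + 85 + 84 + 70 + 93 + 68 + 92 + 43 + 72 + 6 + 95 = 710

710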